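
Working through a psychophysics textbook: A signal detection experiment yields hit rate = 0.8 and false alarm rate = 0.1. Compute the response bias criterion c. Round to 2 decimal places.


c = -0.5 * (z(HR) + z(FAR))
z(0.8) = 0.8416
z(0.1) = -1.2816
c = -0.5 * (0.8416 + -1.2816)
= -0.5 * -0.44
= 0.22


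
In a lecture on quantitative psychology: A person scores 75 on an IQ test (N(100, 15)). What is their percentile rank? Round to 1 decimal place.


z = (IQ - mean) / SD
z = (75 - 100) / 15 = -1.6667
Percentile = Phi(-1.6667) * 100
Phi(-1.6667) = 0.047787
= 4.8


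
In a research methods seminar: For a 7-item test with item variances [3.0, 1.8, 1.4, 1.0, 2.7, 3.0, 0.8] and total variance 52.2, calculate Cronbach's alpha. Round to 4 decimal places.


alpha = (k/(k-1)) * (1 - sum(s_i^2)/s_total^2)
sum(item variances) = 13.7
k/(k-1) = 7/6 = 1.166667
1 - 13.7/52.2 = 1 - 0.262452 = 0.737548
alpha = 1.166667 * 0.737548
= 0.8605


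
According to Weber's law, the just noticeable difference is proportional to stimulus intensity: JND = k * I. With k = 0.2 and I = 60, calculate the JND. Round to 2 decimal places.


JND = k * I
JND = 0.2 * 60
= 12.00


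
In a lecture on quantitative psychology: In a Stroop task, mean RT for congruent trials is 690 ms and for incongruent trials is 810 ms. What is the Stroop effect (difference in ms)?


Stroop effect = RT(incongruent) - RT(congruent)
= 810 - 690
= 120 ms


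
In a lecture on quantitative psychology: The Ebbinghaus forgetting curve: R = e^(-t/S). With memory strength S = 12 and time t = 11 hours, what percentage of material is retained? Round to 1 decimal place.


R = e^(-t/S)
-t/S = -11/12 = -0.916667
R = e^(-0.916667) = 0.39985
Percentage = 0.39985 * 100
= 40.0


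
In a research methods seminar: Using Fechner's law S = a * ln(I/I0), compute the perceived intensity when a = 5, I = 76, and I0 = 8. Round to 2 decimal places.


S = 5 * ln(76/8)
I/I0 = 9.5
ln(9.5) = 2.2513
S = 5 * 2.2513
= 11.26


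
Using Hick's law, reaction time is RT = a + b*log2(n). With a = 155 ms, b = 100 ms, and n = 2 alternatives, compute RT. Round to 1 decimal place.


RT = 155 + 100 * log2(2)
log2(2) = 1.0
RT = 155 + 100 * 1.0
= 155 + 100.0
= 255.0 ms


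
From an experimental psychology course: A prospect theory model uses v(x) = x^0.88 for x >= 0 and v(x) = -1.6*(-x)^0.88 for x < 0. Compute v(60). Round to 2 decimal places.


Since x = 60 >= 0, use v(x) = x^0.88
60^0.88 = 36.709
v(60) = 36.71


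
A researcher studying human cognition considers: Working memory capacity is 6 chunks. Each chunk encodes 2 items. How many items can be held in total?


Total items = chunks * items_per_chunk
= 6 * 2
= 12


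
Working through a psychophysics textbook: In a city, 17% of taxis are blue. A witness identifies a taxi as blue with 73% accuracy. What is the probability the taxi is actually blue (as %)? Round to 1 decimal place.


P(blue | says blue) = P(says blue | blue)*P(blue) / [P(says blue | blue)*P(blue) + P(says blue | not blue)*P(not blue)]
Numerator = 0.73 * 0.17 = 0.1241
False identification = 0.27 * 0.83 = 0.2241
P = 0.1241 / (0.1241 + 0.2241)
= 0.1241 / 0.3482
As percentage = 35.6


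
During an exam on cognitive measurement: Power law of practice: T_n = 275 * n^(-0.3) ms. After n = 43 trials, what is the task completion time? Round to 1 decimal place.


T_n = 275 * 43^(-0.3)
43^(-0.3) = 0.323563
T_n = 275 * 0.323563
= 89.0 ms


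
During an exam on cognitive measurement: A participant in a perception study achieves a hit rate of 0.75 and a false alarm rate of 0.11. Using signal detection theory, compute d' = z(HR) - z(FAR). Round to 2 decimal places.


d' = z(HR) - z(FAR)
z(0.75) = 0.6745
z(0.11) = -1.2265
d' = 0.6745 - -1.2265
= 1.90


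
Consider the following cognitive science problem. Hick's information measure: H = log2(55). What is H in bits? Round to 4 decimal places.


H = log2(n)
H = log2(55)
= 5.7814


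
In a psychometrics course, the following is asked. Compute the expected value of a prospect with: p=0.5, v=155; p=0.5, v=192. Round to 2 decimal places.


EU = sum(p_i * v_i)
0.5 * 155 = 77.5
0.5 * 192 = 96.0
EU = 77.5 + 96.0
= 173.50


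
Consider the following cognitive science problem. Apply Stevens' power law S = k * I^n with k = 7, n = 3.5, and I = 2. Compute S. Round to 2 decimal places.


S = 7 * 2^3.5
2^3.5 = 11.3137
S = 7 * 11.3137
= 79.20


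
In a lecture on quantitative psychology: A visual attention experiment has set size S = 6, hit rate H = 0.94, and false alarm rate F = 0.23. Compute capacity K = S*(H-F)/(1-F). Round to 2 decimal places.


K = S * (H - F) / (1 - F)
H - F = 0.71
1 - F = 0.77
K = 6 * 0.71 / 0.77
= 5.53


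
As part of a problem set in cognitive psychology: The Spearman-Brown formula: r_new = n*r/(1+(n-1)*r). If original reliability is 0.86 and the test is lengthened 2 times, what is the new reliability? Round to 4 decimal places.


r_new = n*r / (1 + (n-1)*r)
Numerator = 2 * 0.86 = 1.72
Denominator = 1 + 1 * 0.86 = 1.86
r_new = 1.72 / 1.86
= 0.9247


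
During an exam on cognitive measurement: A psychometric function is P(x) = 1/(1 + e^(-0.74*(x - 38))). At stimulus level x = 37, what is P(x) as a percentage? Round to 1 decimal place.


P(x) = 1/(1 + e^(-0.74*(37 - 38)))
Exponent = -0.74 * -1 = 0.74
e^(0.74) = 2.095936
P = 1/(1 + 2.095936) = 0.323004
Percentage = 32.3


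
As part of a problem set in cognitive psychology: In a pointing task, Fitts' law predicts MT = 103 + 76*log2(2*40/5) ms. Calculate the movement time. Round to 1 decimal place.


MT = 103 + 76 * log2(2*40/5)
2D/W = 16.0
log2(16.0) = 4.0
MT = 103 + 76 * 4.0
= 407.0 ms


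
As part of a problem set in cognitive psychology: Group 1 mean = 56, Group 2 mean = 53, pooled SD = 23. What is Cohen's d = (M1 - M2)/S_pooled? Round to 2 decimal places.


Cohen's d = (M1 - M2) / S_pooled
= (56 - 53) / 23
= 3 / 23
= 0.13


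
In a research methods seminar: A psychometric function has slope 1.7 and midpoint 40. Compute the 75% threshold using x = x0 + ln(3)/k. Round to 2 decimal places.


At P = 0.75: 0.75 = 1/(1 + e^(-k*(x-x0)))
Solving: e^(-k*(x-x0)) = 1/3
x = x0 + ln(3)/k
ln(3) = 1.0986
x = 40 + 1.0986/1.7
= 40 + 0.6462
= 40.65


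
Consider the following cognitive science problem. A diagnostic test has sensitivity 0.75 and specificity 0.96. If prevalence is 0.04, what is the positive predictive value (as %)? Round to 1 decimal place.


PPV = (sens * prev) / (sens * prev + (1-spec) * (1-prev))
Numerator = 0.75 * 0.04 = 0.03
P(positive and no disease) = (1 - spec) * (1 - prev) = (1 - 0.96) * (1 - 0.04) = 0.0384
Denominator = 0.03 + 0.0384 = 0.0684
PPV = 0.03 / 0.0684 = 0.438596
As percentage = 43.9


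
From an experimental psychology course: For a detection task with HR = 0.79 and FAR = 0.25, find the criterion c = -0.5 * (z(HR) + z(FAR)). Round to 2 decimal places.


c = -0.5 * (z(HR) + z(FAR))
z(0.79) = 0.8064
z(0.25) = -0.6745
c = -0.5 * (0.8064 + -0.6745)
= -0.5 * 0.1319
= -0.07


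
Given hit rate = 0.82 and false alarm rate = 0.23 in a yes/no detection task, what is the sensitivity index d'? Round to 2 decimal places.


d' = z(HR) - z(FAR)
z(0.82) = 0.9154
z(0.23) = -0.7388
d' = 0.9154 - -0.7388
= 1.65


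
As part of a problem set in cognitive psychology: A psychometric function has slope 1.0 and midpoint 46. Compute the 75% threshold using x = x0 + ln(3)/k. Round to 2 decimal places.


At P = 0.75: 0.75 = 1/(1 + e^(-k*(x-x0)))
Solving: e^(-k*(x-x0)) = 1/3
x = x0 + ln(3)/k
ln(3) = 1.0986
x = 46 + 1.0986/1.0
= 46 + 1.0986
= 47.10


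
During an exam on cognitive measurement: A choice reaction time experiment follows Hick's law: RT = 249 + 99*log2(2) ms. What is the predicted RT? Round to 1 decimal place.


RT = 249 + 99 * log2(2)
log2(2) = 1.0
RT = 249 + 99 * 1.0
= 249 + 99.0
= 348.0 ms


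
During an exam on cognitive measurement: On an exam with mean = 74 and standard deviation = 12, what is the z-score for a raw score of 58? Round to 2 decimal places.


z = (X - mu) / sigma
= (58 - 74) / 12
= -16 / 12
= -1.33


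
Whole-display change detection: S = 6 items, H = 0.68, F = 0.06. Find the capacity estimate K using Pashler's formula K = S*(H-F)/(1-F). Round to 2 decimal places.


K = S * (H - F) / (1 - F)
H - F = 0.62
1 - F = 0.94
K = 6 * 0.62 / 0.94
= 3.96


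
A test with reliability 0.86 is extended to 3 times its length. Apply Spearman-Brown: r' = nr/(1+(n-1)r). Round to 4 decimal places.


r_new = n*r / (1 + (n-1)*r)
Numerator = 3 * 0.86 = 2.58
Denominator = 1 + 2 * 0.86 = 2.72
r_new = 2.58 / 2.72
= 0.9485


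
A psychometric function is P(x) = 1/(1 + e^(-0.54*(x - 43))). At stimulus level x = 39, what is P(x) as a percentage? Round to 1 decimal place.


P(x) = 1/(1 + e^(-0.54*(39 - 43)))
Exponent = -0.54 * -4 = 2.16
e^(2.16) = 8.671138
P = 1/(1 + 8.671138) = 0.1034
Percentage = 10.3


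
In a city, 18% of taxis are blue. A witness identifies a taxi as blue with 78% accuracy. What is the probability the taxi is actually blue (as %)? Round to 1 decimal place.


P(blue | says blue) = P(says blue | blue)*P(blue) / [P(says blue | blue)*P(blue) + P(says blue | not blue)*P(not blue)]
Numerator = 0.78 * 0.18 = 0.1404
False identification = 0.22 * 0.82 = 0.1804
P = 0.1404 / (0.1404 + 0.1804)
= 0.1404 / 0.3208
As percentage = 43.8


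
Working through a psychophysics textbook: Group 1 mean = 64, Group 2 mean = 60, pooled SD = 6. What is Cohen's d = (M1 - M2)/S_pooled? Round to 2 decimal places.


Cohen's d = (M1 - M2) / S_pooled
= (64 - 60) / 6
= 4 / 6
= 0.67


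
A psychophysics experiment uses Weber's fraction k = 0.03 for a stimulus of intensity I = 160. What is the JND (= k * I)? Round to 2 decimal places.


JND = k * I
JND = 0.03 * 160
= 4.80


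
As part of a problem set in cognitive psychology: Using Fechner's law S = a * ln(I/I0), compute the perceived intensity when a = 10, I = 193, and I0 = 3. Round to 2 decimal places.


S = 10 * ln(193/3)
I/I0 = 64.333333
ln(64.333333) = 4.1641
S = 10 * 4.1641
= 41.64


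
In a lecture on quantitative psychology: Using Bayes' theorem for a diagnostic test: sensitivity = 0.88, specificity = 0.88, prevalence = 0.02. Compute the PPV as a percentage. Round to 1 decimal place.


PPV = (sens * prev) / (sens * prev + (1-spec) * (1-prev))
Numerator = 0.88 * 0.02 = 0.0176
P(positive and no disease) = (1 - spec) * (1 - prev) = (1 - 0.88) * (1 - 0.02) = 0.1176
Denominator = 0.0176 + 0.1176 = 0.1352
PPV = 0.0176 / 0.1352 = 0.130178
As percentage = 13.0


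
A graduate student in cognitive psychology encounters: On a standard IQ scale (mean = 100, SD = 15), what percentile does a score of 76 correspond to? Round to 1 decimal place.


z = (IQ - mean) / SD
z = (76 - 100) / 15 = -1.6
Percentile = Phi(-1.6) * 100
Phi(-1.6) = 0.054799
= 5.5


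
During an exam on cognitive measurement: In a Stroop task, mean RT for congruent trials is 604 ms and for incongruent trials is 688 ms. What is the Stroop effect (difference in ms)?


Stroop effect = RT(incongruent) - RT(congruent)
= 688 - 604
= 84 ms


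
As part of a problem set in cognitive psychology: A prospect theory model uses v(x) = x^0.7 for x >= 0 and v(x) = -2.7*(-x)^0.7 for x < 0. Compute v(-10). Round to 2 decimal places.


Since x = -10 < 0, use v(x) = -lambda*(-x)^alpha
(-x) = 10
10^0.7 = 5.0119
v(-10) = -2.7 * 5.0119
= -13.53


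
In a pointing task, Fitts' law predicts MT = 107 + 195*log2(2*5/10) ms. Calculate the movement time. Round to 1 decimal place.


MT = 107 + 195 * log2(2*5/10)
2D/W = 1.0
log2(1.0) = 0.0
MT = 107 + 195 * 0.0
= 107.0 ms


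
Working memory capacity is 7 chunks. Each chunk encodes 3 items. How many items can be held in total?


Total items = chunks * items_per_chunk
= 7 * 3
= 21


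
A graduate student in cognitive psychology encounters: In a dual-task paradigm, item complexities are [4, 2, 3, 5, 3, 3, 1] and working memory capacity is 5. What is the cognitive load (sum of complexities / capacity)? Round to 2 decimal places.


Total complexity = 4 + 2 + 3 + 5 + 3 + 3 + 1 = 21
Load = total / capacity = 21 / 5
= 4.20


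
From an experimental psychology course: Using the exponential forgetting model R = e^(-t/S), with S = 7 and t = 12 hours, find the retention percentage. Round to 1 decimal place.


R = e^(-t/S)
-t/S = -12/7 = -1.714286
R = e^(-1.714286) = 0.180092
Percentage = 0.180092 * 100
= 18.0


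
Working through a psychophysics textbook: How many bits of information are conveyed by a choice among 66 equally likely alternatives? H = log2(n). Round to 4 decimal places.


H = log2(n)
H = log2(66)
= 6.0444


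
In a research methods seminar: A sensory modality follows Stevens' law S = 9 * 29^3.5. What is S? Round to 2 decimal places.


S = 9 * 29^3.5
29^3.5 = 131338.7845
S = 9 * 131338.7845
= 1182049.06


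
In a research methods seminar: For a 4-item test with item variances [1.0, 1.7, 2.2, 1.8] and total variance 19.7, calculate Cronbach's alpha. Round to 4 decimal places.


alpha = (k/(k-1)) * (1 - sum(s_i^2)/s_total^2)
sum(item variances) = 6.7
k/(k-1) = 4/3 = 1.333333
1 - 6.7/19.7 = 1 - 0.340102 = 0.659898
alpha = 1.333333 * 0.659898
= 0.8799


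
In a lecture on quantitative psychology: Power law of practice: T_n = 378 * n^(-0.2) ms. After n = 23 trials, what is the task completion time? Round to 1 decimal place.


T_n = 378 * 23^(-0.2)
23^(-0.2) = 0.534139
T_n = 378 * 0.534139
= 201.9 ms


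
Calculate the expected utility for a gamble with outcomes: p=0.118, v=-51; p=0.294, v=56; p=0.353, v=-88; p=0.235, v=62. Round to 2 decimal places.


EU = sum(p_i * v_i)
0.118 * -51 = -6.018
0.294 * 56 = 16.464
0.353 * -88 = -31.064
0.235 * 62 = 14.57
EU = -6.018 + 16.464 + -31.064 + 14.57
= -6.05


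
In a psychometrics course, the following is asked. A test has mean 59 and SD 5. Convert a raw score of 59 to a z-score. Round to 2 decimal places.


z = (X - mu) / sigma
= (59 - 59) / 5
= 0 / 5
= 0.00


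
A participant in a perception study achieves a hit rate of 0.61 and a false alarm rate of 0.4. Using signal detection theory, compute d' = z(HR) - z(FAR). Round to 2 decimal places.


d' = z(HR) - z(FAR)
z(0.61) = 0.2793
z(0.4) = -0.2533
d' = 0.2793 - -0.2533
= 0.53


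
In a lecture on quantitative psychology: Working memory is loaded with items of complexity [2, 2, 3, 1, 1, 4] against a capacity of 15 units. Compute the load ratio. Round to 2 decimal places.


Total complexity = 2 + 2 + 3 + 1 + 1 + 4 = 13
Load = total / capacity = 13 / 15
= 0.87


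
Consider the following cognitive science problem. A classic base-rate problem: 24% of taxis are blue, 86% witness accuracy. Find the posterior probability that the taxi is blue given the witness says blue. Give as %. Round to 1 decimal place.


P(blue | says blue) = P(says blue | blue)*P(blue) / [P(says blue | blue)*P(blue) + P(says blue | not blue)*P(not blue)]
Numerator = 0.86 * 0.24 = 0.2064
False identification = 0.14 * 0.76 = 0.1064
P = 0.2064 / (0.2064 + 0.1064)
= 0.2064 / 0.3128
As percentage = 66.0


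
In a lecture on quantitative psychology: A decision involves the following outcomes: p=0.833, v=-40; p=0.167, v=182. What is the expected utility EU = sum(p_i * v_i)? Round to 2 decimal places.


EU = sum(p_i * v_i)
0.833 * -40 = -33.32
0.167 * 182 = 30.394
EU = -33.32 + 30.394
= -2.93


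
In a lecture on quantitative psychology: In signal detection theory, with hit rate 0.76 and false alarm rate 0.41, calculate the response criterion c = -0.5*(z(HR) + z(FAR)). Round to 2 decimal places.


c = -0.5 * (z(HR) + z(FAR))
z(0.76) = 0.7063
z(0.41) = -0.2275
c = -0.5 * (0.7063 + -0.2275)
= -0.5 * 0.4788
= -0.24


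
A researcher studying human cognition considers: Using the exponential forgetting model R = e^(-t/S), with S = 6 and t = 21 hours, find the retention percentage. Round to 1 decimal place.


R = e^(-t/S)
-t/S = -21/6 = -3.5
R = e^(-3.5) = 0.030197
Percentage = 0.030197 * 100
= 3.0


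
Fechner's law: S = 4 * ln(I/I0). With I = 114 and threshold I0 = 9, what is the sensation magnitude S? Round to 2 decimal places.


S = 4 * ln(114/9)
I/I0 = 12.666667
ln(12.666667) = 2.539
S = 4 * 2.539
= 10.16


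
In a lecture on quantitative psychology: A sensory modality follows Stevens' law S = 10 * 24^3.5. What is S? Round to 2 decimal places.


S = 10 * 24^3.5
24^3.5 = 67723.4924
S = 10 * 67723.4924
= 677234.92


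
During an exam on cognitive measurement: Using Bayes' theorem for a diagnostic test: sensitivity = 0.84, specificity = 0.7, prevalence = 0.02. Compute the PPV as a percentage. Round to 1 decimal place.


PPV = (sens * prev) / (sens * prev + (1-spec) * (1-prev))
Numerator = 0.84 * 0.02 = 0.0168
P(positive and no disease) = (1 - spec) * (1 - prev) = (1 - 0.7) * (1 - 0.02) = 0.294
Denominator = 0.0168 + 0.294 = 0.3108
PPV = 0.0168 / 0.3108 = 0.054054
As percentage = 5.4


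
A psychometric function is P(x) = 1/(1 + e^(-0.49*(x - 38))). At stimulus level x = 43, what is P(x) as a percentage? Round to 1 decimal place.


P(x) = 1/(1 + e^(-0.49*(43 - 38)))
Exponent = -0.49 * 5 = -2.45
e^(-2.45) = 0.086294
P = 1/(1 + 0.086294) = 0.920561
Percentage = 92.1


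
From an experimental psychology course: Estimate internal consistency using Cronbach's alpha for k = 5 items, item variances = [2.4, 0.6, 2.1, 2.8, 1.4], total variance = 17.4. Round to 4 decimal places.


alpha = (k/(k-1)) * (1 - sum(s_i^2)/s_total^2)
sum(item variances) = 9.3
k/(k-1) = 5/4 = 1.25
1 - 9.3/17.4 = 1 - 0.534483 = 0.465517
alpha = 1.25 * 0.465517
= 0.5819


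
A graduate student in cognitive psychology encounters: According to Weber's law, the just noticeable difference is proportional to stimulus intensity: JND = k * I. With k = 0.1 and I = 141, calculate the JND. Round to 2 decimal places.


JND = k * I
JND = 0.1 * 141
= 14.10


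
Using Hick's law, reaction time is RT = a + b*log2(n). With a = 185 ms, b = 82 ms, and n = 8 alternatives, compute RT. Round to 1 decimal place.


RT = 185 + 82 * log2(8)
log2(8) = 3.0
RT = 185 + 82 * 3.0
= 185 + 246.0
= 431.0 ms


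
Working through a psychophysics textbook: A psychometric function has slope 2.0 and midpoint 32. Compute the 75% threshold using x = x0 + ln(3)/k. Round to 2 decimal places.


At P = 0.75: 0.75 = 1/(1 + e^(-k*(x-x0)))
Solving: e^(-k*(x-x0)) = 1/3
x = x0 + ln(3)/k
ln(3) = 1.0986
x = 32 + 1.0986/2.0
= 32 + 0.5493
= 32.55


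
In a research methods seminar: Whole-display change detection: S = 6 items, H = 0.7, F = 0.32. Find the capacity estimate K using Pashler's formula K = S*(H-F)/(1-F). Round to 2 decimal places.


K = S * (H - F) / (1 - F)
H - F = 0.38
1 - F = 0.68
K = 6 * 0.38 / 0.68
= 3.35


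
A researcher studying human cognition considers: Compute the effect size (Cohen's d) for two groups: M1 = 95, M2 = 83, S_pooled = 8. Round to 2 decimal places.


Cohen's d = (M1 - M2) / S_pooled
= (95 - 83) / 8
= 12 / 8
= 1.50


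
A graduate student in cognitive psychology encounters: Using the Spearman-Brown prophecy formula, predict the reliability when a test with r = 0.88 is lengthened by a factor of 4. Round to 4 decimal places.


r_new = n*r / (1 + (n-1)*r)
Numerator = 4 * 0.88 = 3.52
Denominator = 1 + 3 * 0.88 = 3.64
r_new = 3.52 / 3.64
= 0.9670


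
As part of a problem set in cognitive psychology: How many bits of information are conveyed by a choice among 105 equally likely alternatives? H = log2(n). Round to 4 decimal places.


H = log2(n)
H = log2(105)
= 6.7142


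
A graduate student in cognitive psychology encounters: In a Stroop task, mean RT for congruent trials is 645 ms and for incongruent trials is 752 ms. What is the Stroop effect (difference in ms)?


Stroop effect = RT(incongruent) - RT(congruent)
= 752 - 645
= 107 ms


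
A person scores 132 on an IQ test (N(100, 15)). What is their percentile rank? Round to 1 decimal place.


z = (IQ - mean) / SD
z = (132 - 100) / 15 = 2.1333
Percentile = Phi(2.1333) * 100
Phi(2.1333) = 0.98355
= 98.4


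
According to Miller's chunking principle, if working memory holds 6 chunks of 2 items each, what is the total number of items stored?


Total items = chunks * items_per_chunk
= 6 * 2
= 12


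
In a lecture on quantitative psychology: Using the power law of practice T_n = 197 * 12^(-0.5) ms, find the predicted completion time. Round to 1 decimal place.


T_n = 197 * 12^(-0.5)
12^(-0.5) = 0.288675
T_n = 197 * 0.288675
= 56.9 ms


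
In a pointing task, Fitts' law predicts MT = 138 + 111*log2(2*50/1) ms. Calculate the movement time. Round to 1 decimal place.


MT = 138 + 111 * log2(2*50/1)
2D/W = 100.0
log2(100.0) = 6.6439
MT = 138 + 111 * 6.6439
= 875.5 ms


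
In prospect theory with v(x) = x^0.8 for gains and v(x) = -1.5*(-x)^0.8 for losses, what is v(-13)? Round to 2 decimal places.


Since x = -13 < 0, use v(x) = -lambda*(-x)^alpha
(-x) = 13
13^0.8 = 7.7831
v(-13) = -1.5 * 7.7831
= -11.67


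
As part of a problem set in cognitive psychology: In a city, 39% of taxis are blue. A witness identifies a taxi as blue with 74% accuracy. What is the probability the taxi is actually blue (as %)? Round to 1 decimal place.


P(blue | says blue) = P(says blue | blue)*P(blue) / [P(says blue | blue)*P(blue) + P(says blue | not blue)*P(not blue)]
Numerator = 0.74 * 0.39 = 0.2886
False identification = 0.26 * 0.61 = 0.1586
P = 0.2886 / (0.2886 + 0.1586)
= 0.2886 / 0.4472
As percentage = 64.5


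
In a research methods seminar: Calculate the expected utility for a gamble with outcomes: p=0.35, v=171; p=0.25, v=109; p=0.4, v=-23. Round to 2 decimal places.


EU = sum(p_i * v_i)
0.35 * 171 = 59.85
0.25 * 109 = 27.25
0.4 * -23 = -9.2
EU = 59.85 + 27.25 + -9.2
= 77.90


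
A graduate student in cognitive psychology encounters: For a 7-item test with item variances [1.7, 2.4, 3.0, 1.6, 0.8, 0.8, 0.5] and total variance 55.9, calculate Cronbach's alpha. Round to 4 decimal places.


alpha = (k/(k-1)) * (1 - sum(s_i^2)/s_total^2)
sum(item variances) = 10.8
k/(k-1) = 7/6 = 1.166667
1 - 10.8/55.9 = 1 - 0.193202 = 0.806798
alpha = 1.166667 * 0.806798
= 0.9413


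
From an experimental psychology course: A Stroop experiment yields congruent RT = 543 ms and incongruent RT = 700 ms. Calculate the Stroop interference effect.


Stroop effect = RT(incongruent) - RT(congruent)
= 700 - 543
= 157 ms


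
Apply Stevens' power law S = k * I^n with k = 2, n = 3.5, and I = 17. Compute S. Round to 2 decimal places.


S = 2 * 17^3.5
17^3.5 = 20256.8179
S = 2 * 20256.8179
= 40513.64


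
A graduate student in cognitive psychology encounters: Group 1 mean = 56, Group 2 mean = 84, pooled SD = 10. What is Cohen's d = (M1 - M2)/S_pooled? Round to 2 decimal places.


Cohen's d = (M1 - M2) / S_pooled
= (56 - 84) / 10
= -28 / 10
= -2.80


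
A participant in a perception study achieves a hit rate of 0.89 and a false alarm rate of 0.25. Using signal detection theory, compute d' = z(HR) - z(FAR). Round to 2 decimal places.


d' = z(HR) - z(FAR)
z(0.89) = 1.2265
z(0.25) = -0.6745
d' = 1.2265 - -0.6745
= 1.90


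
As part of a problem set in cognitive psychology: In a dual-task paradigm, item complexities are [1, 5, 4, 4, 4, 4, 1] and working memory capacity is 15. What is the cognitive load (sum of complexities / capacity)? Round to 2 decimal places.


Total complexity = 1 + 5 + 4 + 4 + 4 + 4 + 1 = 23
Load = total / capacity = 23 / 15
= 1.53


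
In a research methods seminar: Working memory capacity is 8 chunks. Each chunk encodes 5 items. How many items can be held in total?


Total items = chunks * items_per_chunk
= 8 * 5
= 40


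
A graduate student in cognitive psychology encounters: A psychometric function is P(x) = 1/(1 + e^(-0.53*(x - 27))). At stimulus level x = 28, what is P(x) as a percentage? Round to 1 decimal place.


P(x) = 1/(1 + e^(-0.53*(28 - 27)))
Exponent = -0.53 * 1 = -0.53
e^(-0.53) = 0.588605
P = 1/(1 + 0.588605) = 0.629483
Percentage = 62.9


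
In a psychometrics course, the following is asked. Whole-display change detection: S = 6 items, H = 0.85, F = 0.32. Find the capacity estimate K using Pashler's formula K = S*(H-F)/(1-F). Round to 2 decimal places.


K = S * (H - F) / (1 - F)
H - F = 0.53
1 - F = 0.68
K = 6 * 0.53 / 0.68
= 4.68


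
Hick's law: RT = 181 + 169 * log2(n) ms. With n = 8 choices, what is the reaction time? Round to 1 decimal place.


RT = 181 + 169 * log2(8)
log2(8) = 3.0
RT = 181 + 169 * 3.0
= 181 + 507.0
= 688.0 ms


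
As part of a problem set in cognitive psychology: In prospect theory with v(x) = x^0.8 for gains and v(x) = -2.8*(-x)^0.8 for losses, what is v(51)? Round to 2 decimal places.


Since x = 51 >= 0, use v(x) = x^0.8
51^0.8 = 23.2304
v(51) = 23.23


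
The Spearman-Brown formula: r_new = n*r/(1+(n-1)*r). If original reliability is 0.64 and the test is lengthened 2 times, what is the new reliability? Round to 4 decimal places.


r_new = n*r / (1 + (n-1)*r)
Numerator = 2 * 0.64 = 1.28
Denominator = 1 + 1 * 0.64 = 1.64
r_new = 1.28 / 1.64
= 0.7805


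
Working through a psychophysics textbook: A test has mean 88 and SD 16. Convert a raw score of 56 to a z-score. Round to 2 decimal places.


z = (X - mu) / sigma
= (56 - 88) / 16
= -32 / 16
= -2.00


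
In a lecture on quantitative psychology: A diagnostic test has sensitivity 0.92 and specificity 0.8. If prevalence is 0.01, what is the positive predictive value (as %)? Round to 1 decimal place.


PPV = (sens * prev) / (sens * prev + (1-spec) * (1-prev))
Numerator = 0.92 * 0.01 = 0.0092
P(positive and no disease) = (1 - spec) * (1 - prev) = (1 - 0.8) * (1 - 0.01) = 0.198
Denominator = 0.0092 + 0.198 = 0.2072
PPV = 0.0092 / 0.2072 = 0.044402
As percentage = 4.4


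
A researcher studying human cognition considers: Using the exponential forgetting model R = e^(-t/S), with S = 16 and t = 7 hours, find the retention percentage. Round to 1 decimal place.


R = e^(-t/S)
-t/S = -7/16 = -0.4375
R = e^(-0.4375) = 0.645649
Percentage = 0.645649 * 100
= 64.6


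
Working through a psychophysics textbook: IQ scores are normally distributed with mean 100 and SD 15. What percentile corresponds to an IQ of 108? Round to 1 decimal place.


z = (IQ - mean) / SD
z = (108 - 100) / 15 = 0.5333
Percentile = Phi(0.5333) * 100
Phi(0.5333) = 0.703087
= 70.3


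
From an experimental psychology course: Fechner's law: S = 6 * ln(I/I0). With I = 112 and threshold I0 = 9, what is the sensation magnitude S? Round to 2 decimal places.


S = 6 * ln(112/9)
I/I0 = 12.444444
ln(12.444444) = 2.5213
S = 6 * 2.5213
= 15.13


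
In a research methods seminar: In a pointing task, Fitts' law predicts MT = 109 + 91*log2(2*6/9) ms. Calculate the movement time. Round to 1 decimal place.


MT = 109 + 91 * log2(2*6/9)
2D/W = 1.333333
log2(1.333333) = 0.415
MT = 109 + 91 * 0.415
= 146.8 ms


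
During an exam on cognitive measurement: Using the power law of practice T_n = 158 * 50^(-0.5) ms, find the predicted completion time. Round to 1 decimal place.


T_n = 158 * 50^(-0.5)
50^(-0.5) = 0.141421
T_n = 158 * 0.141421
= 22.3 ms


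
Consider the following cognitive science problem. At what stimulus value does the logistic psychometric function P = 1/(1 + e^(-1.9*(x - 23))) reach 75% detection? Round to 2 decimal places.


At P = 0.75: 0.75 = 1/(1 + e^(-k*(x-x0)))
Solving: e^(-k*(x-x0)) = 1/3
x = x0 + ln(3)/k
ln(3) = 1.0986
x = 23 + 1.0986/1.9
= 23 + 0.5782
= 23.58


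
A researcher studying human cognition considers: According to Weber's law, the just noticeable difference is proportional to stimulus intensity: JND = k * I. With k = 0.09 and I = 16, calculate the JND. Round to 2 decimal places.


JND = k * I
JND = 0.09 * 16
= 1.44


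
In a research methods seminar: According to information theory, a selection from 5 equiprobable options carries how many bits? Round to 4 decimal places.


H = log2(n)
H = log2(5)
= 2.3219


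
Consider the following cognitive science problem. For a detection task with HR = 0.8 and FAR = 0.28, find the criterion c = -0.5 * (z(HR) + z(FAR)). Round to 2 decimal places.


c = -0.5 * (z(HR) + z(FAR))
z(0.8) = 0.8416
z(0.28) = -0.5828
c = -0.5 * (0.8416 + -0.5828)
= -0.5 * 0.2588
= -0.13


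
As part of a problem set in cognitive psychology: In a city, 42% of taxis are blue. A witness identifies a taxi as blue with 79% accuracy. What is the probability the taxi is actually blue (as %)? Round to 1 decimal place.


P(blue | says blue) = P(says blue | blue)*P(blue) / [P(says blue | blue)*P(blue) + P(says blue | not blue)*P(not blue)]
Numerator = 0.79 * 0.42 = 0.3318
False identification = 0.21 * 0.58 = 0.1218
P = 0.3318 / (0.3318 + 0.1218)
= 0.3318 / 0.4536
As percentage = 73.1


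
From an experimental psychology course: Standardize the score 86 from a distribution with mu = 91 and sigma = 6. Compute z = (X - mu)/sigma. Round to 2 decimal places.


z = (X - mu) / sigma
= (86 - 91) / 6
= -5 / 6
= -0.83


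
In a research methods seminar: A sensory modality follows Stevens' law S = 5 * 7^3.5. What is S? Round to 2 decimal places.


S = 5 * 7^3.5
7^3.5 = 907.4927
S = 5 * 907.4927
= 4537.46


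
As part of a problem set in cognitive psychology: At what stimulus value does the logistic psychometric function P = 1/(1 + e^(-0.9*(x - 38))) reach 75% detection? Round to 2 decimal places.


At P = 0.75: 0.75 = 1/(1 + e^(-k*(x-x0)))
Solving: e^(-k*(x-x0)) = 1/3
x = x0 + ln(3)/k
ln(3) = 1.0986
x = 38 + 1.0986/0.9
= 38 + 1.2207
= 39.22


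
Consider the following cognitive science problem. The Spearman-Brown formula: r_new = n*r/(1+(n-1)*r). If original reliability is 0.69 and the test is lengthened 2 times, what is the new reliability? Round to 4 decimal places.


r_new = n*r / (1 + (n-1)*r)
Numerator = 2 * 0.69 = 1.38
Denominator = 1 + 1 * 0.69 = 1.69
r_new = 1.38 / 1.69
= 0.8166


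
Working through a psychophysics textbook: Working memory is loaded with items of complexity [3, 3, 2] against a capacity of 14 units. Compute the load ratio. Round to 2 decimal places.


Total complexity = 3 + 3 + 2 = 8
Load = total / capacity = 8 / 14
= 0.57


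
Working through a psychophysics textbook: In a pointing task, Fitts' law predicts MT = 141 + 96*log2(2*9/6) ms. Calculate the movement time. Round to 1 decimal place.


MT = 141 + 96 * log2(2*9/6)
2D/W = 3.0
log2(3.0) = 1.585
MT = 141 + 96 * 1.585
= 293.2 ms


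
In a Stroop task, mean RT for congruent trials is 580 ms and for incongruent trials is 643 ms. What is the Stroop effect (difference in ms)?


Stroop effect = RT(incongruent) - RT(congruent)
= 643 - 580
= 63 ms


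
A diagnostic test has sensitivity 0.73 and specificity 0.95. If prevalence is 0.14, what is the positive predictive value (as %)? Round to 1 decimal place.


PPV = (sens * prev) / (sens * prev + (1-spec) * (1-prev))
Numerator = 0.73 * 0.14 = 0.1022
P(positive and no disease) = (1 - spec) * (1 - prev) = (1 - 0.95) * (1 - 0.14) = 0.043
Denominator = 0.1022 + 0.043 = 0.1452
PPV = 0.1022 / 0.1452 = 0.703857
As percentage = 70.4


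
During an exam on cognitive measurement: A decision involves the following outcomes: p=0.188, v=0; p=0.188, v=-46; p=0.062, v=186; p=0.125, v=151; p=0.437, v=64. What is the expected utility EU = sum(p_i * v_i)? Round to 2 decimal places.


EU = sum(p_i * v_i)
0.188 * 0 = 0.0
0.188 * -46 = -8.648
0.062 * 186 = 11.532
0.125 * 151 = 18.875
0.437 * 64 = 27.968
EU = 0.0 + -8.648 + 11.532 + 18.875 + 27.968
= 49.73


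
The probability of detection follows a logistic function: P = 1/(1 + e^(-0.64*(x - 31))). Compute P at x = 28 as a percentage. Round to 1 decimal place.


P(x) = 1/(1 + e^(-0.64*(28 - 31)))
Exponent = -0.64 * -3 = 1.92
e^(1.92) = 6.820958
P = 1/(1 + 6.820958) = 0.127862
Percentage = 12.8


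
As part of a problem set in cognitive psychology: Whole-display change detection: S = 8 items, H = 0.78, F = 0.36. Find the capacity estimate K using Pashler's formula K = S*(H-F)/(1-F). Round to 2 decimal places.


K = S * (H - F) / (1 - F)
H - F = 0.42
1 - F = 0.64
K = 8 * 0.42 / 0.64
= 5.25


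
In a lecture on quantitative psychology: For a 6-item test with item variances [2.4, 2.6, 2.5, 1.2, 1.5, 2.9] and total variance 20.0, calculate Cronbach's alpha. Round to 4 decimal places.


alpha = (k/(k-1)) * (1 - sum(s_i^2)/s_total^2)
sum(item variances) = 13.1
k/(k-1) = 6/5 = 1.2
1 - 13.1/20.0 = 1 - 0.655 = 0.345
alpha = 1.2 * 0.345
= 0.4140


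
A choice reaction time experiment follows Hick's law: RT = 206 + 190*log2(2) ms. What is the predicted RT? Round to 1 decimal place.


RT = 206 + 190 * log2(2)
log2(2) = 1.0
RT = 206 + 190 * 1.0
= 206 + 190.0
= 396.0 ms


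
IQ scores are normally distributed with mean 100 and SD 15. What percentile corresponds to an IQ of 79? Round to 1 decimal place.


z = (IQ - mean) / SD
z = (79 - 100) / 15 = -1.4
Percentile = Phi(-1.4) * 100
Phi(-1.4) = 0.080757
= 8.1


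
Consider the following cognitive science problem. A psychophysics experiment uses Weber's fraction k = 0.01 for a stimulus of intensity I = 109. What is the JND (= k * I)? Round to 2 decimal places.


JND = k * I
JND = 0.01 * 109
= 1.09


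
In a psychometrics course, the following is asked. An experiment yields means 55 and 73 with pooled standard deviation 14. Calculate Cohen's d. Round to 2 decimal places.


Cohen's d = (M1 - M2) / S_pooled
= (55 - 73) / 14
= -18 / 14
= -1.29


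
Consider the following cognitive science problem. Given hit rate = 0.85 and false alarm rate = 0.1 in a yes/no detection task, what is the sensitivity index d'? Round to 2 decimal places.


d' = z(HR) - z(FAR)
z(0.85) = 1.0364
z(0.1) = -1.2816
d' = 1.0364 - -1.2816
= 2.32


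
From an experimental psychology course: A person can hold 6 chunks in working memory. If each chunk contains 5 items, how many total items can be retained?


Total items = chunks * items_per_chunk
= 6 * 5
= 30


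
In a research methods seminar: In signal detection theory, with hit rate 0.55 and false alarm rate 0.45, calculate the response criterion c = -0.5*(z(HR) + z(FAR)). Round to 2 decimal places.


c = -0.5 * (z(HR) + z(FAR))
z(0.55) = 0.1257
z(0.45) = -0.1257
c = -0.5 * (0.1257 + -0.1257)
= -0.5 * 0.0
= 0.00


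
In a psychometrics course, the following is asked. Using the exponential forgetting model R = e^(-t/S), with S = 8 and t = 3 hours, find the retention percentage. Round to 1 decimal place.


R = e^(-t/S)
-t/S = -3/8 = -0.375
R = e^(-0.375) = 0.687289
Percentage = 0.687289 * 100
= 68.7


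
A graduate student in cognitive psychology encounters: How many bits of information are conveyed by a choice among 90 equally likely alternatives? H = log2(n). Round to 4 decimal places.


H = log2(n)
H = log2(90)
= 6.4919


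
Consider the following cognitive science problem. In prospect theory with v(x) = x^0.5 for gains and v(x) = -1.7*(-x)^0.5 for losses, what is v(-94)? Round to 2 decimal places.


Since x = -94 < 0, use v(x) = -lambda*(-x)^alpha
(-x) = 94
94^0.5 = 9.6954
v(-94) = -1.7 * 9.6954
= -16.48


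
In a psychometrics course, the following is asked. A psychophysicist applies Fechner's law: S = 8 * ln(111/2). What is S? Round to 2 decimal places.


S = 8 * ln(111/2)
I/I0 = 55.5
ln(55.5) = 4.0164
S = 8 * 4.0164
= 32.13


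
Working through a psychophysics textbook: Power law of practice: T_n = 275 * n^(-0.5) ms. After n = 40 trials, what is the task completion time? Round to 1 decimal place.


T_n = 275 * 40^(-0.5)
40^(-0.5) = 0.158114
T_n = 275 * 0.158114
= 43.5 ms


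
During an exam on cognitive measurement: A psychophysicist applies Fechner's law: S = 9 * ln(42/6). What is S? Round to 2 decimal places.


S = 9 * ln(42/6)
I/I0 = 7.0
ln(7.0) = 1.9459
S = 9 * 1.9459
= 17.51


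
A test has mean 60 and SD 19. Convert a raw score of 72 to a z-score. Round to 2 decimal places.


z = (X - mu) / sigma
= (72 - 60) / 19
= 12 / 19
= 0.63


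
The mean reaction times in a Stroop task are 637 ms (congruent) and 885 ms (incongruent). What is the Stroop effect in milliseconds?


Stroop effect = RT(incongruent) - RT(congruent)
= 885 - 637
= 248 ms


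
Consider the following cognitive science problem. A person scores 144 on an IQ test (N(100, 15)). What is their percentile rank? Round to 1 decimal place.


z = (IQ - mean) / SD
z = (144 - 100) / 15 = 2.9333
Percentile = Phi(2.9333) * 100
Phi(2.9333) = 0.998323
= 99.8


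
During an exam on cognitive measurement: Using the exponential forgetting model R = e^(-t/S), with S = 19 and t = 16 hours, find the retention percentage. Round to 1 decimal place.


R = e^(-t/S)
-t/S = -16/19 = -0.842105
R = e^(-0.842105) = 0.430803
Percentage = 0.430803 * 100
= 43.1


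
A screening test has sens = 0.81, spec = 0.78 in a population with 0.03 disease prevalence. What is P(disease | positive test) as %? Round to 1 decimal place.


PPV = (sens * prev) / (sens * prev + (1-spec) * (1-prev))
Numerator = 0.81 * 0.03 = 0.0243
P(positive and no disease) = (1 - spec) * (1 - prev) = (1 - 0.78) * (1 - 0.03) = 0.2134
Denominator = 0.0243 + 0.2134 = 0.2377
PPV = 0.0243 / 0.2377 = 0.10223
As percentage = 10.2


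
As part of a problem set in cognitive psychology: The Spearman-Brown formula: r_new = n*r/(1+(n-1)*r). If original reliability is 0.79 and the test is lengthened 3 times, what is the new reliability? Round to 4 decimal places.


r_new = n*r / (1 + (n-1)*r)
Numerator = 3 * 0.79 = 2.37
Denominator = 1 + 2 * 0.79 = 2.58
r_new = 2.37 / 2.58
= 0.9186


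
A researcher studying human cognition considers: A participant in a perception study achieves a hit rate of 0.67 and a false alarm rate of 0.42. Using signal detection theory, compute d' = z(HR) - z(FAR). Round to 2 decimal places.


d' = z(HR) - z(FAR)
z(0.67) = 0.4399
z(0.42) = -0.2019
d' = 0.4399 - -0.2019
= 0.64


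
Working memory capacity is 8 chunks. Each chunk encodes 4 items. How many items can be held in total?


Total items = chunks * items_per_chunk
= 8 * 4
= 32


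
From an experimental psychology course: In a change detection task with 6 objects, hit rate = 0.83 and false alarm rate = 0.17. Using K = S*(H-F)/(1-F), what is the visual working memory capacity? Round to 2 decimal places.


K = S * (H - F) / (1 - F)
H - F = 0.66
1 - F = 0.83
K = 6 * 0.66 / 0.83
= 4.77


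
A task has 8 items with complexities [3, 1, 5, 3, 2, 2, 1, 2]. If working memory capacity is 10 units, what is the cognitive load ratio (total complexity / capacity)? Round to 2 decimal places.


Total complexity = 3 + 1 + 5 + 3 + 2 + 2 + 1 + 2 = 19
Load = total / capacity = 19 / 10
= 1.90


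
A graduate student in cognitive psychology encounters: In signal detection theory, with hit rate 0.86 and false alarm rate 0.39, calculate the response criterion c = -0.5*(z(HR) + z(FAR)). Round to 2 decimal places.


c = -0.5 * (z(HR) + z(FAR))
z(0.86) = 1.0803
z(0.39) = -0.2793
c = -0.5 * (1.0803 + -0.2793)
= -0.5 * 0.801
= -0.40


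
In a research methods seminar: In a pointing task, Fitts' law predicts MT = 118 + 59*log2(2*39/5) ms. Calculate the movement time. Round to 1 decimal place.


MT = 118 + 59 * log2(2*39/5)
2D/W = 15.6
log2(15.6) = 3.9635
MT = 118 + 59 * 3.9635
= 351.8 ms


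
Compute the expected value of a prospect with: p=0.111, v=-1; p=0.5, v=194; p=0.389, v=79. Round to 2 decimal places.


EU = sum(p_i * v_i)
0.111 * -1 = -0.111
0.5 * 194 = 97.0
0.389 * 79 = 30.731
EU = -0.111 + 97.0 + 30.731
= 127.62


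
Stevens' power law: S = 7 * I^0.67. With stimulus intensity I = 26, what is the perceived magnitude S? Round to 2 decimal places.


S = 7 * 26^0.67
26^0.67 = 8.8722
S = 7 * 8.8722
= 62.11


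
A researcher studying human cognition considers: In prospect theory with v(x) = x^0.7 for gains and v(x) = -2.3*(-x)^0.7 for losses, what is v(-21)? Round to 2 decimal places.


Since x = -21 < 0, use v(x) = -lambda*(-x)^alpha
(-x) = 21
21^0.7 = 8.4247
v(-21) = -2.3 * 8.4247
= -19.38
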